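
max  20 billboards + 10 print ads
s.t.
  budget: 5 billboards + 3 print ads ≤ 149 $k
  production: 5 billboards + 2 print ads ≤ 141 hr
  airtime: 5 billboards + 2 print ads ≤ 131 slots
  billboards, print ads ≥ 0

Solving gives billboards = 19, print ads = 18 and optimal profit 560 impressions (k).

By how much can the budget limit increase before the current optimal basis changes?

Binding constraints: budget, airtime. The basis is B = [[5,3],[5,2]] with det -5.
Per unit increase in budget, x* moves by d = (-0.4, 1).
The basis stays optimal until billboards reaches 0; allowable increase = 47.5 $k.

47.5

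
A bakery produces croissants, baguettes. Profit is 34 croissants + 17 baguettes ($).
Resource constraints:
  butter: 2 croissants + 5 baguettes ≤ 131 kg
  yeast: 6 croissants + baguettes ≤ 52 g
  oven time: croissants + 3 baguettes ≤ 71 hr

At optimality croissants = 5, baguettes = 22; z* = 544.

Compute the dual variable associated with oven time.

At the optimum: butter uses 120 of 131 (slack = 11); yeast uses 52 of 52 (binding); oven time uses 71 of 71 (binding).
Slack constraints have shadow price 0 (complementary slackness).
The binding rows give the dual system: 6·y_yeast + 1·y_oven time = 34 and 1·y_yeast + 3·y_oven time = 17.
→ y_yeast = 5 and y_oven time = 4.
Shadow price of oven time = 4.

4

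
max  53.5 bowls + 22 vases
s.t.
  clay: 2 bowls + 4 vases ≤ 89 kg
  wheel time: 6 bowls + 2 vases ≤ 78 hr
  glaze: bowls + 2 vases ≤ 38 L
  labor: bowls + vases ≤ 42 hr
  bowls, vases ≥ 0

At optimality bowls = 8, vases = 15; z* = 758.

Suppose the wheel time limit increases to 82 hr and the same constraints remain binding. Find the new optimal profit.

792

Check each constraint at x*: clay 76/89 (slack 13); wheel time 78/78 (tight); glaze 38/38 (tight); labor 23/42 (slack 19).
Since clay, labor are not tight, their duals are 0.
From A_Bᵀ y = c: 6·y_wheel time + 1·y_glaze = 53.5; 2·y_wheel time + 2·y_glaze = 22.
Solving: y_wheel time = 8.5, y_glaze = 2.5.
Δz = y_wheel time·Δb = 8.5 × (4) = 34, so new z* = 758 + 34 = 792.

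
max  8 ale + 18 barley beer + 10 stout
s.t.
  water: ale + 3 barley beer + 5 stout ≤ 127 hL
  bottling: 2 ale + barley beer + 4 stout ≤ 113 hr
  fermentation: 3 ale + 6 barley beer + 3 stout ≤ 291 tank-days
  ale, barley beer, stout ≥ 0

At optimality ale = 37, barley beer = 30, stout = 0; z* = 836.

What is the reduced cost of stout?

-6

At the optimum: water uses 127 of 127 (binding); bottling uses 104 of 113 (slack = 9); fermentation uses 291 of 291 (binding).
Slack constraints have shadow price 0 (complementary slackness).
The binding rows give the dual system: 1·y_water + 3·y_fermentation = 8 and 3·y_water + 6·y_fermentation = 18.
→ y_water = 2 and y_fermentation = 2.
Reduced cost of stout: c₃ − yᵀa₃ = 10 − (2·5 + 2·3) = 10 − 16 = -6.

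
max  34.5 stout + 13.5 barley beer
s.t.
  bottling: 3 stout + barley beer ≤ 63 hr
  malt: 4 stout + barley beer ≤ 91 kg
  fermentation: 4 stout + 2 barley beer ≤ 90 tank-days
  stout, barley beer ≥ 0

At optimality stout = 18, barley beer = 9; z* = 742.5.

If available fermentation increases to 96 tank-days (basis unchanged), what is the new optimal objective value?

Binding: bottling and fermentation. Non-binding: malt (10 unused).
Since malt is not tight, its dual is 0.
Dual feasibility on the basic columns requires 3·y_bottling + 4·y_fermentation = 34.5, 1·y_bottling + 2·y_fermentation = 13.5.
Solving: y_bottling = 7.5, y_fermentation = 3.
Δz = y_fermentation·Δb = 3 × (6) = 18, so new z* = 742.5 + 18 = 760.5.

760.5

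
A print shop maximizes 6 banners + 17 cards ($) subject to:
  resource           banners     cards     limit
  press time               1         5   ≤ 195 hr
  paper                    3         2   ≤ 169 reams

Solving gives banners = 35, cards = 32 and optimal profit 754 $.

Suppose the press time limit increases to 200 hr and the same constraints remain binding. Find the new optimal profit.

Check each constraint at x*: press time 195/195 (tight); paper 169/169 (tight).
From A_Bᵀ y = c: 1·y_press time + 3·y_paper = 6; 5·y_press time + 2·y_paper = 17.
This yields shadow prices y_press time = 3, y_paper = 1.
Δz = y_press time·Δb = 3 × (5) = 15, so new z* = 754 + 15 = 769.

769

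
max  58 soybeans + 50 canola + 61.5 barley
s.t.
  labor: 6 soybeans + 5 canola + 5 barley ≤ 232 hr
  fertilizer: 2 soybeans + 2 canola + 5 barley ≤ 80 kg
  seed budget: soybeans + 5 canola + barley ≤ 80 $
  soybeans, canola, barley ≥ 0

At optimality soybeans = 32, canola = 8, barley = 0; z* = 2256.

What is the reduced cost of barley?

-3.5

At the optimum: labor uses 232 of 232 (binding); fertilizer uses 80 of 80 (binding); seed budget uses 72 of 80 (slack = 8).
By complementary slackness, y = 0 for the non-binding constraint.
The binding rows give the dual system: 6·y_labor + 2·y_fertilizer = 58 and 5·y_labor + 2·y_fertilizer = 50.
Solving: y_labor = 8, y_fertilizer = 5.
Reduced cost of barley: c₃ − yᵀa₃ = 61.5 − (8·5 + 5·5) = 61.5 − 65 = -3.5.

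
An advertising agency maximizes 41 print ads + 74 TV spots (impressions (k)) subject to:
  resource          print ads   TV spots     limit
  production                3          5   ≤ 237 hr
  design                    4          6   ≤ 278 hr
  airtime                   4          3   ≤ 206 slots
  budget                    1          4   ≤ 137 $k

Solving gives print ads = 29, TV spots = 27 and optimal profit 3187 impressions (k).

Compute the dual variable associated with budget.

Check each constraint at x*: production 222/237 (slack 15); design 278/278 (tight); airtime 197/206 (slack 9); budget 137/137 (tight).
By complementary slackness, y = 0 for the non-binding constraints.
From A_Bᵀ y = c: 4·y_design + 1·y_budget = 41; 6·y_design + 4·y_budget = 74.
This yields shadow prices y_design = 9, y_budget = 5.
Shadow price of budget = 5.

5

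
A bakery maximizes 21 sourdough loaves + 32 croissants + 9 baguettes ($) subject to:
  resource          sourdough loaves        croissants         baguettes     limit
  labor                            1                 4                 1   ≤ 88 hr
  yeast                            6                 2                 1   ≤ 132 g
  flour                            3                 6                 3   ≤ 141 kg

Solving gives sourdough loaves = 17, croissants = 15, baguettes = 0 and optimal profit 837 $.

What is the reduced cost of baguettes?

-7

At the optimum: labor uses 77 of 88 (slack = 11); yeast uses 132 of 132 (binding); flour uses 141 of 141 (binding).
By complementary slackness, y = 0 for the non-binding constraint.
The binding rows give the dual system: 6·y_yeast + 3·y_flour = 21 and 2·y_yeast + 6·y_flour = 32.
This yields shadow prices y_yeast = 1, y_flour = 5.
Reduced cost of baguettes: c₃ − yᵀa₃ = 9 − (1·1 + 5·3) = 9 − 16 = -7.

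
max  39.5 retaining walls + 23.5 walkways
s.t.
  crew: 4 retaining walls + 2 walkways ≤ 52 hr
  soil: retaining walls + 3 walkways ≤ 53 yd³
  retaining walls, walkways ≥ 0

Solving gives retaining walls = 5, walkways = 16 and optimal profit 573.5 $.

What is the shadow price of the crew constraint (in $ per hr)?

Check each constraint at x*: crew 52/52 (tight); soil 53/53 (tight).
Dual feasibility on the basic columns requires 4·y_crew + 1·y_soil = 39.5, 2·y_crew + 3·y_soil = 23.5.
→ y_crew = 9.5 and y_soil = 1.5.
Shadow price of crew = 9.5.

9.5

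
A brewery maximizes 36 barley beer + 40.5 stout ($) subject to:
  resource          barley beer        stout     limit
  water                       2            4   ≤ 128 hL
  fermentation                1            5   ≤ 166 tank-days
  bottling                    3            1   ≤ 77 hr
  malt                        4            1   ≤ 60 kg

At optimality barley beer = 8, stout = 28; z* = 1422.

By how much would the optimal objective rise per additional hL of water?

Binding: water and malt. Non-binding: fermentation (18 unused), bottling (25 unused).
By complementary slackness, y = 0 for the non-binding constraints.
Dual feasibility on the basic columns requires 2·y_water + 4·y_malt = 36, 4·y_water + 1·y_malt = 40.5.
This yields shadow prices y_water = 9, y_malt = 4.5.
Shadow price of water = 9.

9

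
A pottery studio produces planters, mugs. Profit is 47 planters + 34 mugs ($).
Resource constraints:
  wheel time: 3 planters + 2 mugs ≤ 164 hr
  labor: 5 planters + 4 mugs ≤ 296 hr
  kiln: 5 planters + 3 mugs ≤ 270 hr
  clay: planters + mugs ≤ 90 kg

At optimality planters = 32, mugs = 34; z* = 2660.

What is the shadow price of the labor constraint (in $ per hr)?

Check each constraint at x*: wheel time 164/164 (tight); labor 296/296 (tight); kiln 262/270 (slack 8); clay 66/90 (slack 24).
Slack constraints have shadow price 0 (complementary slackness).
The binding rows give the dual system: 3·y_wheel time + 5·y_labor = 47 and 2·y_wheel time + 4·y_labor = 34.
Solving: y_wheel time = 9, y_labor = 4.
Shadow price of labor = 4.

4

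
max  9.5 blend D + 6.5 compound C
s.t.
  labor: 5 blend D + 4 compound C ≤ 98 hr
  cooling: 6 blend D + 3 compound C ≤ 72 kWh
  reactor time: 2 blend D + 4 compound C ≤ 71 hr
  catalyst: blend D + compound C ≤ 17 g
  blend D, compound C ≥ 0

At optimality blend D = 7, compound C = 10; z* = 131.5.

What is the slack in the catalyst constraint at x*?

0

catalyst used = 1·7 + 1·10 = 17; slack = 17 − 17 = 0.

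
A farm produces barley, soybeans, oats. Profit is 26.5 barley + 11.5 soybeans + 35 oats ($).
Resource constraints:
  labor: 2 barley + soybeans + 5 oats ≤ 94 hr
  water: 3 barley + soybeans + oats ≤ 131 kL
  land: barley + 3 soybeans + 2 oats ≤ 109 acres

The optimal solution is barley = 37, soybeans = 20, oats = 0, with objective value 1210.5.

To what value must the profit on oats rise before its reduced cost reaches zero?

Binding: labor and water. Non-binding: land (12 unused).
By complementary slackness, y = 0 for the non-binding constraint.
From A_Bᵀ y = c: 2·y_labor + 3·y_water = 26.5; 1·y_labor + 1·y_water = 11.5.
This yields shadow prices y_labor = 8, y_water = 3.5.
oats enters the basis when its profit ≥ yᵀa₃ = 8·5 + 3.5·1 = 43.5.

43.5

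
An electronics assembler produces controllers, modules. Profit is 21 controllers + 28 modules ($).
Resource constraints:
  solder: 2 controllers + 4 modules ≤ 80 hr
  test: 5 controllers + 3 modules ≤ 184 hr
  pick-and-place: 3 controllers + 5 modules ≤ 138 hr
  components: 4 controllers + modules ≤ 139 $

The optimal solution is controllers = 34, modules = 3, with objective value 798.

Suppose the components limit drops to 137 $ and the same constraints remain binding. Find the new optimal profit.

Check each constraint at x*: solder 80/80 (tight); test 179/184 (slack 5); pick-and-place 117/138 (slack 21); components 139/139 (tight).
Since test, pick-and-place are not tight, their duals are 0.
From A_Bᵀ y = c: 2·y_solder + 4·y_components = 21; 4·y_solder + 1·y_components = 28.
Solving: y_solder = 6.5, y_components = 2.
Δz = y_components·Δb = 2 × (-2) = -4, so new z* = 798 − 4 = 794.

794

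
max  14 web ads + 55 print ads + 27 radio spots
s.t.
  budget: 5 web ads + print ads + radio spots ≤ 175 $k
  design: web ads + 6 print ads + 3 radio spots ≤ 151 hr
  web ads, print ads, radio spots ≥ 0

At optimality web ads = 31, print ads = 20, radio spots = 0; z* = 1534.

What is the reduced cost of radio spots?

-1

Both budget and design are binding at x*.
Dual feasibility on the basic columns requires 5·y_budget + 1·y_design = 14, 1·y_budget + 6·y_design = 55.
This yields shadow prices y_budget = 1, y_design = 9.
Reduced cost of radio spots: c₃ − yᵀa₃ = 27 − (1·1 + 9·3) = 27 − 28 = -1.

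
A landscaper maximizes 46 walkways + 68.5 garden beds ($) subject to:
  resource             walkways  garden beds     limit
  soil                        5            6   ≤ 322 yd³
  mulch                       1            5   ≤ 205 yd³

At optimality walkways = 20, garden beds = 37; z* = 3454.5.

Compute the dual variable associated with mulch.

3.5

Both soil and mulch are binding at x*.
The binding rows give the dual system: 5·y_soil + 1·y_mulch = 46 and 6·y_soil + 5·y_mulch = 68.5.
→ y_soil = 8.5 and y_mulch = 3.5.
Shadow price of mulch = 3.5.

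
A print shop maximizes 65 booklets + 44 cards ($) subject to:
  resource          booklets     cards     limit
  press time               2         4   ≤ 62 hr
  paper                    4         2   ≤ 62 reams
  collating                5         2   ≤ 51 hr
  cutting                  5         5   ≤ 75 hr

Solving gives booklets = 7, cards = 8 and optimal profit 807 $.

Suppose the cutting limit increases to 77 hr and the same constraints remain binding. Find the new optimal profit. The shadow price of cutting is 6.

Δb = 2, so new z* = 807 + (6)·(2) = 807 + 12 = 819.

819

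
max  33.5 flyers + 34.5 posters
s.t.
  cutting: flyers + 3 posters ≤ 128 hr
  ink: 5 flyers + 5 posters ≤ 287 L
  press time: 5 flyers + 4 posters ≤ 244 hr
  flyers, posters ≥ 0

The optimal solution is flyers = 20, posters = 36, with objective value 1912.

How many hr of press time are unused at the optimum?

0

press time used = 5·20 + 4·36 = 244; slack = 244 − 244 = 0.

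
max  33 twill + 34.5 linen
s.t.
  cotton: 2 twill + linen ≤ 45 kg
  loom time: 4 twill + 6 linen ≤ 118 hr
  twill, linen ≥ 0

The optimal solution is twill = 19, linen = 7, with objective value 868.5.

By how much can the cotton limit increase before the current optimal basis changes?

14

Binding constraints: cotton, loom time. The basis is B = [[2,1],[4,6]] with det 8.
Per unit increase in cotton, x* moves by d = (0.75, -0.5).
The basis stays optimal until linen reaches 0; allowable increase = 14 kg.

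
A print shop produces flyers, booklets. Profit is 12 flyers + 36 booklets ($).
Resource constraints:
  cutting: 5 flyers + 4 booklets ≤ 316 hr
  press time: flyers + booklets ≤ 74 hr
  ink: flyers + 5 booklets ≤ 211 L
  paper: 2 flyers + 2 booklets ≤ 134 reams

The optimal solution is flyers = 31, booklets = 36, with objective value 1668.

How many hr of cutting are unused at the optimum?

17

cutting used = 5·31 + 4·36 = 299; slack = 316 − 299 = 17.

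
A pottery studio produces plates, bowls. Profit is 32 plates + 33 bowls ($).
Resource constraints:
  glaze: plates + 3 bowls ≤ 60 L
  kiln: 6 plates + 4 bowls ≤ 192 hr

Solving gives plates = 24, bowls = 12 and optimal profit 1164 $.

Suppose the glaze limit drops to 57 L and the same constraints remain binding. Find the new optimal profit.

1149

Check each constraint at x*: glaze 60/60 (tight); kiln 192/192 (tight).
The binding rows give the dual system: 1·y_glaze + 6·y_kiln = 32 and 3·y_glaze + 4·y_kiln = 33.
Solving: y_glaze = 5, y_kiln = 4.5.
Δz = y_glaze·Δb = 5 × (-3) = -15, so new z* = 1164 − 15 = 1149.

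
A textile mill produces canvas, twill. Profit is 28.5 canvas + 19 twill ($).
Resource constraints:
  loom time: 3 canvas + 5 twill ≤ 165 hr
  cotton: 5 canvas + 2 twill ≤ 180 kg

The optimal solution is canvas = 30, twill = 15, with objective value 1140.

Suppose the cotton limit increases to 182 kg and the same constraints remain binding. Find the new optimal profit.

1149

Both loom time and cotton are binding at x*.
Dual feasibility on the basic columns requires 3·y_loom time + 5·y_cotton = 28.5, 5·y_loom time + 2·y_cotton = 19.
This yields shadow prices y_loom time = 2, y_cotton = 4.5.
Δz = y_cotton·Δb = 4.5 × (2) = 9, so new z* = 1140 + 9 = 1149.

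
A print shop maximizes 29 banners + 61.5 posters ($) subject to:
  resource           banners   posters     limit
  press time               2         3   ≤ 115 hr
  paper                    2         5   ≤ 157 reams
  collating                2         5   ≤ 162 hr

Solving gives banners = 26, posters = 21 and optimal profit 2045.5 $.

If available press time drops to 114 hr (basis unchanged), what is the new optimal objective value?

Check each constraint at x*: press time 115/115 (tight); paper 157/157 (tight); collating 157/162 (slack 5).
Since collating is not tight, its dual is 0.
Dual feasibility on the basic columns requires 2·y_press time + 2·y_paper = 29, 3·y_press time + 5·y_paper = 61.5.
Solving: y_press time = 5.5, y_paper = 9.
Δz = y_press time·Δb = 5.5 × (-1) = -5.5, so new z* = 2045.5 − 5.5 = 2040.

2040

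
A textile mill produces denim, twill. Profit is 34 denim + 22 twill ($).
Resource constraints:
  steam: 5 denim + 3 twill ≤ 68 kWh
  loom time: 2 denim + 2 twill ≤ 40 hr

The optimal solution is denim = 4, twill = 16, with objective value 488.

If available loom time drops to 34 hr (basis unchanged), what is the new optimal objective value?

476

Both steam and loom time are binding at x*.
Dual feasibility on the basic columns requires 5·y_steam + 2·y_loom time = 34, 3·y_steam + 2·y_loom time = 22.
→ y_steam = 6 and y_loom time = 2.
Δz = y_loom time·Δb = 2 × (-6) = -12, so new z* = 488 − 12 = 476.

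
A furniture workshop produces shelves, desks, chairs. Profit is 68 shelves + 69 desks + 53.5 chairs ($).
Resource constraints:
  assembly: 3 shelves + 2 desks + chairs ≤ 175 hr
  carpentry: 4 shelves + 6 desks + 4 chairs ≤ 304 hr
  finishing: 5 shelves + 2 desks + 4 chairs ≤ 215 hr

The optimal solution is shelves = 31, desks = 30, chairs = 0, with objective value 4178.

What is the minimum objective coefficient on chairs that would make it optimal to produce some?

Check each constraint at x*: assembly 153/175 (slack 22); carpentry 304/304 (tight); finishing 215/215 (tight).
By complementary slackness, y = 0 for the non-binding constraint.
Dual feasibility on the basic columns requires 4·y_carpentry + 5·y_finishing = 68, 6·y_carpentry + 2·y_finishing = 69.
This yields shadow prices y_carpentry = 9.5, y_finishing = 6.
chairs enters the basis when its profit ≥ yᵀa₃ = 9.5·4 + 6·4 = 62.

62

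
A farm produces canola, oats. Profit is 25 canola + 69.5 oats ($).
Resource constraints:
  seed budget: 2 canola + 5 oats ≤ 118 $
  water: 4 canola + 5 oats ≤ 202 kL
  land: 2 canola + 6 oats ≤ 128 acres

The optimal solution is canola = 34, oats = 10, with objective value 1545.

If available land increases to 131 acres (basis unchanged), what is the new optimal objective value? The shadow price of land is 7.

Δb = 3, so new z* = 1545 + (7)·(3) = 1545 + 21 = 1566.

1566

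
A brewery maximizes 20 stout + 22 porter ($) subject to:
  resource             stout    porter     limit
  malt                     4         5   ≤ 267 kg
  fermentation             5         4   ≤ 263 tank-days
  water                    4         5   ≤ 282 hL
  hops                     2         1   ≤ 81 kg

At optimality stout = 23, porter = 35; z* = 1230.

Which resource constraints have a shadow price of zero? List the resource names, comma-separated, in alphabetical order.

fermentation, water

malt: 267/267 (binding)
fermentation: 255/263 (slack 8)
water: 267/282 (slack 15)
hops: 81/81 (binding)
By complementary slackness, a constraint with positive slack has shadow price 0 → fermentation, water.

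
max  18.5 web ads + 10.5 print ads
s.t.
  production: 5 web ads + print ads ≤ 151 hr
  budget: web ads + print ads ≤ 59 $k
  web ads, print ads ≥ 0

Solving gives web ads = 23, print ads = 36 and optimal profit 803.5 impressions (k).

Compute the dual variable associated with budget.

8.5

At the optimum: production uses 151 of 151 (binding); budget uses 59 of 59 (binding).
The binding rows give the dual system: 5·y_production + 1·y_budget = 18.5 and 1·y_production + 1·y_budget = 10.5.
This yields shadow prices y_production = 2, y_budget = 8.5.
Shadow price of budget = 8.5.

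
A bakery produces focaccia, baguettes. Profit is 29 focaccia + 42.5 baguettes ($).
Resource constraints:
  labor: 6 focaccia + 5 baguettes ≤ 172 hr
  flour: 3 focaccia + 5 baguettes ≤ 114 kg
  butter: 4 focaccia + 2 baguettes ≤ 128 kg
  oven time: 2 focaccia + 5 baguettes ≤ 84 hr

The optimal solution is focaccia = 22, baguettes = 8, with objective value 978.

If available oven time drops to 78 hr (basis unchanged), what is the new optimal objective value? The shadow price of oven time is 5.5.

Δb = -6, so new z* = 978 + (5.5)·(-6) = 978 − 33 = 945.

945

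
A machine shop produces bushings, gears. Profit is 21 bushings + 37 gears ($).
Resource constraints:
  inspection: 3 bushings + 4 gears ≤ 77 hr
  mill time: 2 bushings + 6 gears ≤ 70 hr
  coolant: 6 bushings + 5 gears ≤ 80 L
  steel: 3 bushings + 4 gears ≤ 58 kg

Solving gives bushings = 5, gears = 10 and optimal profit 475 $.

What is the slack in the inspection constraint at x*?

22

inspection used = 3·5 + 4·10 = 55; slack = 77 − 55 = 22.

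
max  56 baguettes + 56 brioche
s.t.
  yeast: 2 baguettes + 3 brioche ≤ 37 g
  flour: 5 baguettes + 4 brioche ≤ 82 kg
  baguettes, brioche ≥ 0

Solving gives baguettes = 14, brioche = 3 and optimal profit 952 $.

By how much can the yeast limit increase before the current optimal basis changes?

Binding constraints: yeast, flour. The basis is B = [[2,3],[5,4]] with det -7.
Per unit increase in yeast, x* moves by d = (-0.5714, 0.7143).
The basis stays optimal until baguettes reaches 0; allowable increase = 24.5 g.

24.5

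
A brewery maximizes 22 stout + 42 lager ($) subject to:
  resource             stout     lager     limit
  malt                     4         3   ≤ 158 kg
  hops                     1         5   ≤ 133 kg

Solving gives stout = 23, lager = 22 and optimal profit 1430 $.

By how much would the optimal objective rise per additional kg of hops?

Both malt and hops are binding at x*.
From A_Bᵀ y = c: 4·y_malt + 1·y_hops = 22; 3·y_malt + 5·y_hops = 42.
→ y_malt = 4 and y_hops = 6.
Shadow price of hops = 6.

6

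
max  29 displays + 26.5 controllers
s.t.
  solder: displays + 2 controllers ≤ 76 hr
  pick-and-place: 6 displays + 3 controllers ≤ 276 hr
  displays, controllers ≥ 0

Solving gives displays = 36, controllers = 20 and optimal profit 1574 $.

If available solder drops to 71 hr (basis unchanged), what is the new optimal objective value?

Check each constraint at x*: solder 76/76 (tight); pick-and-place 276/276 (tight).
The binding rows give the dual system: 1·y_solder + 6·y_pick-and-place = 29 and 2·y_solder + 3·y_pick-and-place = 26.5.
→ y_solder = 8 and y_pick-and-place = 3.5.
Δz = y_solder·Δb = 8 × (-5) = -40, so new z* = 1574 − 40 = 1534.

1534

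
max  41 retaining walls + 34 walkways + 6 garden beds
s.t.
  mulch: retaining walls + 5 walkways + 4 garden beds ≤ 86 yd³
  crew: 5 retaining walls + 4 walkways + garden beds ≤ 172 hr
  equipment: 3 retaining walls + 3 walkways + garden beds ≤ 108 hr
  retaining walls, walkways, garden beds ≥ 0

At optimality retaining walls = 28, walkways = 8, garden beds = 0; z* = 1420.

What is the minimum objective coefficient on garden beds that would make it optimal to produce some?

9

At the optimum: mulch uses 68 of 86 (slack = 18); crew uses 172 of 172 (binding); equipment uses 108 of 108 (binding).
Since mulch is not tight, its dual is 0.
From A_Bᵀ y = c: 5·y_crew + 3·y_equipment = 41; 4·y_crew + 3·y_equipment = 34.
This yields shadow prices y_crew = 7, y_equipment = 2.
garden beds enters the basis when its profit ≥ yᵀa₃ = 7·1 + 2·1 = 9.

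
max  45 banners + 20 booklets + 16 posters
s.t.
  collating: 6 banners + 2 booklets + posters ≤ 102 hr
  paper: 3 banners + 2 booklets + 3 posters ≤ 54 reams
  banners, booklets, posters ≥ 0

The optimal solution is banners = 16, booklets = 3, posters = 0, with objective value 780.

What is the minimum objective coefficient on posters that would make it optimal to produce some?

20

Check each constraint at x*: collating 102/102 (tight); paper 54/54 (tight).
Dual feasibility on the basic columns requires 6·y_collating + 3·y_paper = 45, 2·y_collating + 2·y_paper = 20.
Solving: y_collating = 5, y_paper = 5.
posters enters the basis when its profit ≥ yᵀa₃ = 5·1 + 5·3 = 20.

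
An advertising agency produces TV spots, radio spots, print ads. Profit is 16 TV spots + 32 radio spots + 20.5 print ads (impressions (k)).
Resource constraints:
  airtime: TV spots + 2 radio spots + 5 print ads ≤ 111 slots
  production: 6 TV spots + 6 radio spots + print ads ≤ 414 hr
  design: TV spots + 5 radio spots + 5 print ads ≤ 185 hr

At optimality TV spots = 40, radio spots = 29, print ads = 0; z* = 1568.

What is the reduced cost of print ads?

At the optimum: airtime uses 98 of 111 (slack = 13); production uses 414 of 414 (binding); design uses 185 of 185 (binding).
By complementary slackness, y = 0 for the non-binding constraint.
The binding rows give the dual system: 6·y_production + 1·y_design = 16 and 6·y_production + 5·y_design = 32.
→ y_production = 2 and y_design = 4.
Reduced cost of print ads: c₃ − yᵀa₃ = 20.5 − (2·1 + 4·5) = 20.5 − 22 = -1.5.

-1.5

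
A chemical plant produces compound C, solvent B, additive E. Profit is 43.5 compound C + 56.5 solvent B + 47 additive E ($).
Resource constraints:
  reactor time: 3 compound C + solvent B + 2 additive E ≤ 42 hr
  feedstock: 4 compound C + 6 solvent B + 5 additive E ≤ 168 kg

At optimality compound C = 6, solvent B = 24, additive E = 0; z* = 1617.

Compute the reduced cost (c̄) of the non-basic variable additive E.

-3

Check each constraint at x*: reactor time 42/42 (tight); feedstock 168/168 (tight).
From A_Bᵀ y = c: 3·y_reactor time + 4·y_feedstock = 43.5; 1·y_reactor time + 6·y_feedstock = 56.5.
→ y_reactor time = 2.5 and y_feedstock = 9.
Reduced cost of additive E: c₃ − yᵀa₃ = 47 − (2.5·2 + 9·5) = 47 − 50 = -3.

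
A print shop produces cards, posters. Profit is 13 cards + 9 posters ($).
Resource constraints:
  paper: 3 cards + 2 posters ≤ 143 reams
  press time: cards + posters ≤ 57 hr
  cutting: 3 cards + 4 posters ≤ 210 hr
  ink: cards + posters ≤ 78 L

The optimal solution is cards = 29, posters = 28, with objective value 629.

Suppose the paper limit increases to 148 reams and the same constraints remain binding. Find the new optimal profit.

649

Binding: paper and press time. Non-binding: cutting (11 unused), ink (21 unused).
Slack constraints have shadow price 0 (complementary slackness).
The binding rows give the dual system: 3·y_paper + 1·y_press time = 13 and 2·y_paper + 1·y_press time = 9.
→ y_paper = 4 and y_press time = 1.
Δz = y_paper·Δb = 4 × (5) = 20, so new z* = 629 + 20 = 649.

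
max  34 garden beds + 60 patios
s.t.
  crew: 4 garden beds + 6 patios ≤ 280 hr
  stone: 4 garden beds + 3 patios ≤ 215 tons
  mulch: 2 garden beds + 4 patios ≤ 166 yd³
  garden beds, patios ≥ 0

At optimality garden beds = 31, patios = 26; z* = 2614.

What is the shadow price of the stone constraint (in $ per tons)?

0

Check each constraint at x*: crew 280/280 (tight); stone 202/215 (slack 13); mulch 166/166 (tight).
Since stone is not tight, its dual is 0.
Dual feasibility on the basic columns requires 4·y_crew + 2·y_mulch = 34, 6·y_crew + 4·y_mulch = 60.
This yields shadow prices y_crew = 4, y_mulch = 9.
Shadow price of stone = 0.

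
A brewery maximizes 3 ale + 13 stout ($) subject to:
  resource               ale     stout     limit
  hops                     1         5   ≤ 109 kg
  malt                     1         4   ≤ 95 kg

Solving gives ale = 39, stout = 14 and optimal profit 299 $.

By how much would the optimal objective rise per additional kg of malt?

2

At the optimum: hops uses 109 of 109 (binding); malt uses 95 of 95 (binding).
The binding rows give the dual system: 1·y_hops + 1·y_malt = 3 and 5·y_hops + 4·y_malt = 13.
This yields shadow prices y_hops = 1, y_malt = 2.
Shadow price of malt = 2.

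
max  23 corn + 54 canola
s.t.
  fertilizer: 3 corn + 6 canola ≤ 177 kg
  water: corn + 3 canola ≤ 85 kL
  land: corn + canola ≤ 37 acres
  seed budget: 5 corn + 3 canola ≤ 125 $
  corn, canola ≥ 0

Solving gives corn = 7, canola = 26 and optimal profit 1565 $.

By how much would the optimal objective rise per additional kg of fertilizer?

5

Binding: fertilizer and water. Non-binding: land (4 unused), seed budget (12 unused).
Slack constraints have shadow price 0 (complementary slackness).
From A_Bᵀ y = c: 3·y_fertilizer + 1·y_water = 23; 6·y_fertilizer + 3·y_water = 54.
→ y_fertilizer = 5 and y_water = 8.
Shadow price of fertilizer = 5.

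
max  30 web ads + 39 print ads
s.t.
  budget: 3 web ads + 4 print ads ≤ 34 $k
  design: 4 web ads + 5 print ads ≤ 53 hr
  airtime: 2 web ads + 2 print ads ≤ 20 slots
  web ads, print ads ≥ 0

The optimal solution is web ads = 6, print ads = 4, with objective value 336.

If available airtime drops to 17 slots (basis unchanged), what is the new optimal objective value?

Binding: budget and airtime. Non-binding: design (9 unused).
By complementary slackness, y = 0 for the non-binding constraint.
From A_Bᵀ y = c: 3·y_budget + 2·y_airtime = 30; 4·y_budget + 2·y_airtime = 39.
Solving: y_budget = 9, y_airtime = 1.5.
Δz = y_airtime·Δb = 1.5 × (-3) = -4.5, so new z* = 336 − 4.5 = 331.5.

331.5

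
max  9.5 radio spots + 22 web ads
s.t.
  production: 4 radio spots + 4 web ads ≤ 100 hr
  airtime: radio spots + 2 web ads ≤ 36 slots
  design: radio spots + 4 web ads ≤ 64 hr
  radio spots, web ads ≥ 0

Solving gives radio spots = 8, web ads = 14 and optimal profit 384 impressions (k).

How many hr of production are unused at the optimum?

production used = 4·8 + 4·14 = 88; slack = 100 − 88 = 12.

12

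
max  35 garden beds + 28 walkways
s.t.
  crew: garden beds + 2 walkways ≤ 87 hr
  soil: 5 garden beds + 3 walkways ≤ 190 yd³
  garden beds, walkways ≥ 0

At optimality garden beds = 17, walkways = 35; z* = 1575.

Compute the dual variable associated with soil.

6

Both crew and soil are binding at x*.
The binding rows give the dual system: 1·y_crew + 5·y_soil = 35 and 2·y_crew + 3·y_soil = 28.
Solving: y_crew = 5, y_soil = 6.
Shadow price of soil = 6.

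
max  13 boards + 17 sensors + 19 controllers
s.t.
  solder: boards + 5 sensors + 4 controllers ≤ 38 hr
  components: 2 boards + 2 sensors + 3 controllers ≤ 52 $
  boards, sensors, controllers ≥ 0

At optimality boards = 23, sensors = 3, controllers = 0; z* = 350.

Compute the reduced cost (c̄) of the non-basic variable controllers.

At the optimum: solder uses 38 of 38 (binding); components uses 52 of 52 (binding).
Dual feasibility on the basic columns requires 1·y_solder + 2·y_components = 13, 5·y_solder + 2·y_components = 17.
This yields shadow prices y_solder = 1, y_components = 6.
Reduced cost of controllers: c₃ − yᵀa₃ = 19 − (1·4 + 6·3) = 19 − 22 = -3.

-3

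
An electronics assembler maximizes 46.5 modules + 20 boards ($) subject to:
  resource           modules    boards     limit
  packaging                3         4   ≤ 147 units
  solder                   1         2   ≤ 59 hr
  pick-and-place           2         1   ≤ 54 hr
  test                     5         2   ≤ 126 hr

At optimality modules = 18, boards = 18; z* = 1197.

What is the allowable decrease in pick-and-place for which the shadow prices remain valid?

Binding constraints: pick-and-place, test. The basis is B = [[2,1],[5,2]] with det -1.
Per unit decrease in pick-and-place, x* moves by d = (2, -5).
The basis stays optimal until boards reaches 0; allowable decrease = 3.6 hr.

3.6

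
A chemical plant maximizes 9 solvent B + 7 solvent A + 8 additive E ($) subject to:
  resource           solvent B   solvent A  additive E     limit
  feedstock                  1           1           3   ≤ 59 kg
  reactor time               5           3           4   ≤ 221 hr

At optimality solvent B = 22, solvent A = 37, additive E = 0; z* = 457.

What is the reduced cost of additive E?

At the optimum: feedstock uses 59 of 59 (binding); reactor time uses 221 of 221 (binding).
Dual feasibility on the basic columns requires 1·y_feedstock + 5·y_reactor time = 9, 1·y_feedstock + 3·y_reactor time = 7.
→ y_feedstock = 4 and y_reactor time = 1.
Reduced cost of additive E: c₃ − yᵀa₃ = 8 − (4·3 + 1·4) = 8 − 16 = -8.

-8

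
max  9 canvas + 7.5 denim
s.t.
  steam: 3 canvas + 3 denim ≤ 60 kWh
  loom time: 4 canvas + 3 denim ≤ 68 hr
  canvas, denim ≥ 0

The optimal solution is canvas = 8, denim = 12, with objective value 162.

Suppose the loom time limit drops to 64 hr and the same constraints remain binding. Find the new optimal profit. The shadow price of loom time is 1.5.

156

Δb = -4, so new z* = 162 + (1.5)·(-4) = 162 − 6 = 156.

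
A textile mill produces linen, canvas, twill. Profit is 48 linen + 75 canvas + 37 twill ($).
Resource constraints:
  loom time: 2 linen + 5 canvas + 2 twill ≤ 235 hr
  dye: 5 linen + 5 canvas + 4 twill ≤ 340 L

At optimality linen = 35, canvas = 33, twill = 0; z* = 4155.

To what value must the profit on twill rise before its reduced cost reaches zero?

42

Check each constraint at x*: loom time 235/235 (tight); dye 340/340 (tight).
The binding rows give the dual system: 2·y_loom time + 5·y_dye = 48 and 5·y_loom time + 5·y_dye = 75.
→ y_loom time = 9 and y_dye = 6.
twill enters the basis when its profit ≥ yᵀa₃ = 9·2 + 6·4 = 42.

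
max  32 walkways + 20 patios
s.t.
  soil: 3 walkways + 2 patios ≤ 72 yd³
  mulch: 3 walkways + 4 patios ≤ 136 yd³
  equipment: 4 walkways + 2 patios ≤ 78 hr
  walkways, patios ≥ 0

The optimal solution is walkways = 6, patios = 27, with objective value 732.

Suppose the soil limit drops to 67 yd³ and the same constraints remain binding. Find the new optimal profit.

At the optimum: soil uses 72 of 72 (binding); mulch uses 126 of 136 (slack = 10); equipment uses 78 of 78 (binding).
Since mulch is not tight, its dual is 0.
The binding rows give the dual system: 3·y_soil + 4·y_equipment = 32 and 2·y_soil + 2·y_equipment = 20.
This yields shadow prices y_soil = 8, y_equipment = 2.
Δz = y_soil·Δb = 8 × (-5) = -40, so new z* = 732 − 40 = 692.

692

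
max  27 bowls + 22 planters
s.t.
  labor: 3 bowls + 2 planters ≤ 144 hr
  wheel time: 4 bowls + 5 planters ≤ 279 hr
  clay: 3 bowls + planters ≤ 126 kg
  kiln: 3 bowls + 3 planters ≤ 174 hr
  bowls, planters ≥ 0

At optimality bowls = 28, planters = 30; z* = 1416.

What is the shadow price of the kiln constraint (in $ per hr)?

Check each constraint at x*: labor 144/144 (tight); wheel time 262/279 (slack 17); clay 114/126 (slack 12); kiln 174/174 (tight).
By complementary slackness, y = 0 for the non-binding constraints.
Dual feasibility on the basic columns requires 3·y_labor + 3·y_kiln = 27, 2·y_labor + 3·y_kiln = 22.
This yields shadow prices y_labor = 5, y_kiln = 4.
Shadow price of kiln = 4.

4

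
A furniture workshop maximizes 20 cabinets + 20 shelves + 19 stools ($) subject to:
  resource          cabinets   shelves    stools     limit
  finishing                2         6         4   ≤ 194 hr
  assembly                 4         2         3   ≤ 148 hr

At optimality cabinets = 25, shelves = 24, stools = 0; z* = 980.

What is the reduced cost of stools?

-1

Both finishing and assembly are binding at x*.
From A_Bᵀ y = c: 2·y_finishing + 4·y_assembly = 20; 6·y_finishing + 2·y_assembly = 20.
→ y_finishing = 2 and y_assembly = 4.
Reduced cost of stools: c₃ − yᵀa₃ = 19 − (2·4 + 4·3) = 19 − 20 = -1.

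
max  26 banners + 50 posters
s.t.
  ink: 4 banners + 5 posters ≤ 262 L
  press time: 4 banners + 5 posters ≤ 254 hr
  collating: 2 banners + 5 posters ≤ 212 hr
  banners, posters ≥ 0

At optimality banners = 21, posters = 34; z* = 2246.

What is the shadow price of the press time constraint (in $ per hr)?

3

At the optimum: ink uses 254 of 262 (slack = 8); press time uses 254 of 254 (binding); collating uses 212 of 212 (binding).
Since ink is not tight, its dual is 0.
The binding rows give the dual system: 4·y_press time + 2·y_collating = 26 and 5·y_press time + 5·y_collating = 50.
→ y_press time = 3 and y_collating = 7.
Shadow price of press time = 3.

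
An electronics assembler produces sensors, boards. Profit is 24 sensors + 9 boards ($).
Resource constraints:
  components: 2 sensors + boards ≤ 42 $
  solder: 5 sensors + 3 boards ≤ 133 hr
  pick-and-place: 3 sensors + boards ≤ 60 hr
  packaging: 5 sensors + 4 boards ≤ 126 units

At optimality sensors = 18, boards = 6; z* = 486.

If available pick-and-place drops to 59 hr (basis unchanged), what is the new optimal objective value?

480

Check each constraint at x*: components 42/42 (tight); solder 108/133 (slack 25); pick-and-place 60/60 (tight); packaging 114/126 (slack 12).
Slack constraints have shadow price 0 (complementary slackness).
From A_Bᵀ y = c: 2·y_components + 3·y_pick-and-place = 24; 1·y_components + 1·y_pick-and-place = 9.
Solving: y_components = 3, y_pick-and-place = 6.
Δz = y_pick-and-place·Δb = 6 × (-1) = -6, so new z* = 486 − 6 = 480.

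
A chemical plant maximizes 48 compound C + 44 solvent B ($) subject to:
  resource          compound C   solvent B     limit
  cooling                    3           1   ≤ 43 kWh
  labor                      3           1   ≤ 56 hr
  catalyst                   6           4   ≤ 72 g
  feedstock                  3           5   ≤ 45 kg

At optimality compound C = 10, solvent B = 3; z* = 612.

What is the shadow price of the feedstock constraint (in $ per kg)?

At the optimum: cooling uses 33 of 43 (slack = 10); labor uses 33 of 56 (slack = 23); catalyst uses 72 of 72 (binding); feedstock uses 45 of 45 (binding).
Since cooling, labor are not tight, their duals are 0.
Dual feasibility on the basic columns requires 6·y_catalyst + 3·y_feedstock = 48, 4·y_catalyst + 5·y_feedstock = 44.
Solving: y_catalyst = 6, y_feedstock = 4.
Shadow price of feedstock = 4.

4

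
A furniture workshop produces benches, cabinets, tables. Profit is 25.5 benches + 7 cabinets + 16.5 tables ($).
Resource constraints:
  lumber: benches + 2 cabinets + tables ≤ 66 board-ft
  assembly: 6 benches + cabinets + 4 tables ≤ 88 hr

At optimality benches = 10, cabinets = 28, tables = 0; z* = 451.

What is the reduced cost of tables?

Check each constraint at x*: lumber 66/66 (tight); assembly 88/88 (tight).
The binding rows give the dual system: 1·y_lumber + 6·y_assembly = 25.5 and 2·y_lumber + 1·y_assembly = 7.
This yields shadow prices y_lumber = 1.5, y_assembly = 4.
Reduced cost of tables: c₃ − yᵀa₃ = 16.5 − (1.5·1 + 4·4) = 16.5 − 17.5 = -1.

-1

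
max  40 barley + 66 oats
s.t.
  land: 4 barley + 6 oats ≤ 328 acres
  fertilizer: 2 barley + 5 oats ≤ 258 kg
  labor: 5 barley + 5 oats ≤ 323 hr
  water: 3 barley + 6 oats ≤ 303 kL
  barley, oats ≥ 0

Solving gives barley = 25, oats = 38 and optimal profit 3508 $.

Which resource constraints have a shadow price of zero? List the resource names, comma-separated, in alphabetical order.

land: 328/328 (binding)
fertilizer: 240/258 (slack 18)
labor: 315/323 (slack 8)
water: 303/303 (binding)
By complementary slackness, a constraint with positive slack has shadow price 0 → fertilizer, labor.

fertilizer, labor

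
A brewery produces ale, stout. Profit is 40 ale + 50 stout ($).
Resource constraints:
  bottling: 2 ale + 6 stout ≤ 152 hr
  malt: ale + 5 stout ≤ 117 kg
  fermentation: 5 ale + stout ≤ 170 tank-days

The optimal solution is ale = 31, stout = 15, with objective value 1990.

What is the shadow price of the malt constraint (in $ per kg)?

At the optimum: bottling uses 152 of 152 (binding); malt uses 106 of 117 (slack = 11); fermentation uses 170 of 170 (binding).
Slack constraints have shadow price 0 (complementary slackness).
Dual feasibility on the basic columns requires 2·y_bottling + 5·y_fermentation = 40, 6·y_bottling + 1·y_fermentation = 50.
Solving: y_bottling = 7.5, y_fermentation = 5.
Shadow price of malt = 0.

0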